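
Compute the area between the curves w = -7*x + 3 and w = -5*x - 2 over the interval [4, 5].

4

On [4, 5], (-7*x + 3) - (-5*x - 2) = -2*x + 5 is ≤ 0 throughout, so the area is a single integral of |-2*x + 5|.
∫[4,5] (-2*x + 5) dx = -4; the area of that piece is 4.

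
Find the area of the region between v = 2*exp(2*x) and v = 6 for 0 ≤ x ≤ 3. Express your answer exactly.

-23 + 6*log(3) + exp(6)

The difference (2*exp(2*x)) - (6) = 2*exp(2*x) - 6 changes sign at x = log(3)/2 inside [0, 3], so split the integral there.
∫[0,log(3)/2] (2*exp(2*x) - 6) dx = 2 - log(27); the area of that piece is -2 + log(27).
∫[log(3)/2,3] (2*exp(2*x) - 6) dx = -21 + 3*log(3) + exp(6).
Total area = (-2 + log(27)) + (-21 + 3*log(3) + exp(6)) = -23 + 6*log(3) + exp(6).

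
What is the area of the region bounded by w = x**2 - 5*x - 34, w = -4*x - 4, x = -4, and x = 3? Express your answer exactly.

On [-4, 3], (x**2 - 5*x - 34) - (-4*x - 4) = x**2 - x - 30 is ≤ 0 throughout, so the area is a single integral of |x**2 - x - 30|.
∫[-4,3] (x**2 - x - 30) dx = -1057/6; the area of that piece is 1057/6.

1057/6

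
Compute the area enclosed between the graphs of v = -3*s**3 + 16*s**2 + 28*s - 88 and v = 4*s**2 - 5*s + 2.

863/2

Set the curves equal: -3*s**3 + 16*s**2 + 28*s - 88 = 4*s**2 - 5*s + 2, so -3*s**3 + 12*s**2 + 33*s - 90 = 0, which factors as -3*(s - 5)*(s - 2)*(s + 3) = 0. The curves meet at s = -3, 2, 5.
On [-3, 2], v = 4*s**2 - 5*s + 2 is on top; that piece has area ∫[-3,2] (-(-3*s**3 + 12*s**2 + 33*s - 90)) ds = 1375/4.
On [2, 5], v = -3*s**3 + 16*s**2 + 28*s - 88 is on top; that piece has area ∫[2,5] (-3*s**3 + 12*s**2 + 33*s - 90) ds = 351/4.
Total enclosed area = 1375/4 + 351/4 = 863/2.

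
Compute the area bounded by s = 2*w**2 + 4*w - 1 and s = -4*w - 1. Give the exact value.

64/3

Both boundary curves give s as a function of w, so integrate with respect to w. Setting them equal: 2*w**2 + 8*w = 0, i.e. 2*w*(w + 4) = 0, so they meet at w = -4, 0.
For w in [-4, 0], s = 2*w**2 + 4*w - 1 is on the left; area = ∫[-4,0] (-(2*w**2 + 8*w)) dw = 64/3.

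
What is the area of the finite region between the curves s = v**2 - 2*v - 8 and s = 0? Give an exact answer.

Both boundary curves give s as a function of v, so integrate with respect to v. Setting them equal: v**2 - 2*v - 8 = 0, i.e. (v - 4)*(v + 2) = 0, so they meet at v = -2, 4.
For v in [-2, 4], s = v**2 - 2*v - 8 is on the left; area = ∫[-2,4] (-(v**2 - 2*v - 8)) dv = 36.

36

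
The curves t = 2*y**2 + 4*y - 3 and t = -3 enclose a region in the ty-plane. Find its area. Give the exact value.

Both boundary curves give t as a function of y, so integrate with respect to y. Setting them equal: 2*y**2 + 4*y = 0, i.e. 2*y*(y + 2) = 0, so they meet at y = -2, 0.
For y in [-2, 0], t = 2*y**2 + 4*y - 3 is on the left; area = ∫[-2,0] (-(2*y**2 + 4*y)) dy = 8/3.

8/3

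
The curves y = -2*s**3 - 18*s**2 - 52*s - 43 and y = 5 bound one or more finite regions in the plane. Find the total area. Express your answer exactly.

1

Set the curves equal: -2*s**3 - 18*s**2 - 52*s - 43 = 5, so -2*s**3 - 18*s**2 - 52*s - 48 = 0, which factors as -2*(s + 2)*(s + 3)*(s + 4) = 0. The curves meet at s = -4, -3, -2.
On [-4, -3], y = 5 is on top; that piece has area ∫[-4,-3] (-(-2*s**3 - 18*s**2 - 52*s - 48)) ds = 1/2.
On [-3, -2], y = -2*s**3 - 18*s**2 - 52*s - 43 is on top; that piece has area ∫[-3,-2] (-2*s**3 - 18*s**2 - 52*s - 48) ds = 1/2.
Total enclosed area = 1/2 + 1/2 = 1.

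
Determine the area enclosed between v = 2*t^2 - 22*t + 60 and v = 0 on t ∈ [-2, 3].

On [-2, 3], (2*t^2 - 22*t + 60) - (0) = 2*t^2 - 22*t + 60 is ≥ 0 throughout, so the area is a single integral of |2*t^2 - 22*t + 60|.
∫[-2,3] (2*t^2 - 22*t + 60) dt = 805/3.

805/3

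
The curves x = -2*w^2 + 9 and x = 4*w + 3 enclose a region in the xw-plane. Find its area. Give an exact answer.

64/3

Both boundary curves give x as a function of w, so integrate with respect to w. Setting them equal: -2*w^2 - 4*w + 6 = 0, i.e. -2*(w - 1)*(w + 3) = 0, so they meet at w = -3, 1.
For w in [-3, 1], x = -2*w^2 + 9 is on the right; area = ∫[-3,1] (-2*w^2 - 4*w + 6) dw = 64/3.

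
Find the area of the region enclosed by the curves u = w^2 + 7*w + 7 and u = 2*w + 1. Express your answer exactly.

Both boundary curves give u as a function of w, so integrate with respect to w. Setting them equal: w^2 + 5*w + 6 = 0, i.e. (w + 2)*(w + 3) = 0, so they meet at w = -3, -2.
For w in [-3, -2], u = w^2 + 7*w + 7 is on the left; area = ∫[-3,-2] (-(w^2 + 5*w + 6)) dw = 1/6.

1/6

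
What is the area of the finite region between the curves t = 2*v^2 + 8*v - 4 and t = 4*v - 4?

8/3

Both boundary curves give t as a function of v, so integrate with respect to v. Setting them equal: 2*v^2 + 4*v = 0, i.e. 2*v*(v + 2) = 0, so they meet at v = -2, 0.
For v in [-2, 0], t = 2*v^2 + 8*v - 4 is on the left; area = ∫[-2,0] (-(2*v^2 + 4*v)) dv = 8/3.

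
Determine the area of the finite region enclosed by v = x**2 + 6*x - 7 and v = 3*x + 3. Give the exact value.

Set the curves equal: x**2 + 6*x - 7 = 3*x + 3, so x**2 + 3*x - 10 = 0, which factors as (x - 2)*(x + 5) = 0. The curves meet at x = -5, 2.
On [-5, 2], v = 3*x + 3 is on top; that piece has area ∫[-5,2] (-(x**2 + 3*x - 10)) dx = 343/6.

343/6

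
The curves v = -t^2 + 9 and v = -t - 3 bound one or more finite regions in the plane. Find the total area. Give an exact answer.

Set the curves equal: -t^2 + 9 = -t - 3, so -t^2 + t + 12 = 0, which factors as -(t - 4)*(t + 3) = 0. The curves meet at t = -3, 4.
On [-3, 4], v = -t^2 + 9 is on top; that piece has area ∫[-3,4] (-t^2 + t + 12) dt = 343/6.

343/6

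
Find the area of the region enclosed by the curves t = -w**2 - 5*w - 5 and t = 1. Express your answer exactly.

Both boundary curves give t as a function of w, so integrate with respect to w. Setting them equal: -w**2 - 5*w - 6 = 0, i.e. -(w + 2)*(w + 3) = 0, so they meet at w = -3, -2.
For w in [-3, -2], t = -w**2 - 5*w - 5 is on the right; area = ∫[-3,-2] (-w**2 - 5*w - 6) dw = 1/6.

1/6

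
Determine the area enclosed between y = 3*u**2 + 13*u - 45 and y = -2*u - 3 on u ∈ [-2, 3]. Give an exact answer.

The difference (3*u**2 + 13*u - 45) - (-2*u - 3) = 3*u**2 + 15*u - 42 changes sign at u = 2 inside [-2, 3], so split the integral there.
∫[-2,2] (3*u**2 + 15*u - 42) du = -152; the area of that piece is 152.
∫[2,3] (3*u**2 + 15*u - 42) du = 29/2.
Total area = 152 + 29/2 = 333/2.

333/2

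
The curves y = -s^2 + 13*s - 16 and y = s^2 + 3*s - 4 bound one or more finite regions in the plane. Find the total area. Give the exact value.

1/3

Set the curves equal: -s^2 + 13*s - 16 = s^2 + 3*s - 4, so -2*s^2 + 10*s - 12 = 0, which factors as -2*(s - 3)*(s - 2) = 0. The curves meet at s = 2, 3.
On [2, 3], y = -s^2 + 13*s - 16 is on top; that piece has area ∫[2,3] (-2*s^2 + 10*s - 12) ds = 1/3.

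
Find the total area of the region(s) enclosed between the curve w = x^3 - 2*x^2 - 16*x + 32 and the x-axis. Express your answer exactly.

The curve meets the x-axis where x^3 - 2*x^2 - 16*x + 32 = 0, i.e. (x - 4)*(x - 2)*(x + 4) = 0, at x = -4, 2, 4.
On [-4, 2] the curve lies above the axis; ∫[-4,2] (x^3 - 2*x^2 - 16*x + 32) dx = 180, giving area 180.
On [2, 4] the curve lies below the axis; ∫[2,4] (x^3 - 2*x^2 - 16*x + 32) dx = -28/3, giving area 28/3.
Total area = 180 + 28/3 = 568/3.

568/3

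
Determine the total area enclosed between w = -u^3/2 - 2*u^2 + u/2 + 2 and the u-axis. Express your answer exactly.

The curve meets the u-axis where -u^3/2 - 2*u^2 + u/2 + 2 = 0, i.e. -(u - 1)*(u + 1)*(u + 4)/2 = 0, at u = -4, -1, 1.
On [-4, -1] the curve lies below the axis; ∫[-4,-1] (-u^3/2 - 2*u^2 + u/2 + 2) du = -63/8, giving area 63/8.
On [-1, 1] the curve lies above the axis; ∫[-1,1] (-u^3/2 - 2*u^2 + u/2 + 2) du = 8/3, giving area 8/3.
Total area = 63/8 + 8/3 = 253/24.

253/24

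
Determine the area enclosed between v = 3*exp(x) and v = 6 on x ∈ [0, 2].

The difference (3*exp(x)) - (6) = 3*exp(x) - 6 changes sign at x = log(2) inside [0, 2], so split the integral there.
∫[0,log(2)] (3*exp(x) - 6) dx = 3 - log(64); the area of that piece is -3 + log(64).
∫[log(2),2] (3*exp(x) - 6) dx = -18 + 6*log(2) + 3*exp(2).
Total area = (-3 + log(64)) + (-18 + 6*log(2) + 3*exp(2)) = -21 + 12*log(2) + 3*exp(2).

-21 + 12*log(2) + 3*exp(2)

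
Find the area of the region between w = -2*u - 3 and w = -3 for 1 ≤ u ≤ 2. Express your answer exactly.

On [1, 2], (-2*u - 3) - (-3) = -2*u is ≤ 0 throughout, so the area is a single integral of |-2*u|.
∫[1,2] (-2*u) du = -3; the area of that piece is 3.

3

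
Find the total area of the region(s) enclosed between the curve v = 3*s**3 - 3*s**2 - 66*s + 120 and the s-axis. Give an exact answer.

3901/4

The curve meets the s-axis where 3*s**3 - 3*s**2 - 66*s + 120 = 0, i.e. 3*(s - 4)*(s - 2)*(s + 5) = 0, at s = -5, 2, 4.
On [-5, 2] the curve lies above the axis; ∫[-5,2] (3*s**3 - 3*s**2 - 66*s + 120) ds = 3773/4, giving area 3773/4.
On [2, 4] the curve lies below the axis; ∫[2,4] (3*s**3 - 3*s**2 - 66*s + 120) ds = -32, giving area 32.
Total area = 3773/4 + 32 = 3901/4.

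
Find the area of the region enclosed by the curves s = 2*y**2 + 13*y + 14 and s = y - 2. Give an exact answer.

8/3

Both boundary curves give s as a function of y, so integrate with respect to y. Setting them equal: 2*y**2 + 12*y + 16 = 0, i.e. 2*(y + 2)*(y + 4) = 0, so they meet at y = -4, -2.
For y in [-4, -2], s = 2*y**2 + 13*y + 14 is on the left; area = ∫[-4,-2] (-(2*y**2 + 12*y + 16)) dy = 8/3.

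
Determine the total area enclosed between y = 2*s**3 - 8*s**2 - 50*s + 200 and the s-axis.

4019/3

The curve meets the s-axis where 2*s**3 - 8*s**2 - 50*s + 200 = 0, i.e. 2*(s - 5)*(s - 4)*(s + 5) = 0, at s = -5, 4, 5.
On [-5, 4] the curve lies above the axis; ∫[-5,4] (2*s**3 - 8*s**2 - 50*s + 200) ds = 2673/2, giving area 2673/2.
On [4, 5] the curve lies below the axis; ∫[4,5] (2*s**3 - 8*s**2 - 50*s + 200) ds = -19/6, giving area 19/6.
Total area = 2673/2 + 19/6 = 4019/3.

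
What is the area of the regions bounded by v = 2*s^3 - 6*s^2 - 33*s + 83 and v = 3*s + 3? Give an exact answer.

Set the curves equal: 2*s^3 - 6*s^2 - 33*s + 83 = 3*s + 3, so 2*s^3 - 6*s^2 - 36*s + 80 = 0, which factors as 2*(s - 5)*(s - 2)*(s + 4) = 0. The curves meet at s = -4, 2, 5.
On [-4, 2], v = 2*s^3 - 6*s^2 - 33*s + 83 is on top; that piece has area ∫[-4,2] (2*s^3 - 6*s^2 - 36*s + 80) ds = 432.
On [2, 5], v = 3*s + 3 is on top; that piece has area ∫[2,5] (-(2*s^3 - 6*s^2 - 36*s + 80)) ds = 135/2.
Total enclosed area = 432 + 135/2 = 999/2.

999/2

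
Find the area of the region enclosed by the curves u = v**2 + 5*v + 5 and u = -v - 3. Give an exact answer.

4/3

Both boundary curves give u as a function of v, so integrate with respect to v. Setting them equal: v**2 + 6*v + 8 = 0, i.e. (v + 2)*(v + 4) = 0, so they meet at v = -4, -2.
For v in [-4, -2], u = v**2 + 5*v + 5 is on the left; area = ∫[-4,-2] (-(v**2 + 6*v + 8)) dv = 4/3.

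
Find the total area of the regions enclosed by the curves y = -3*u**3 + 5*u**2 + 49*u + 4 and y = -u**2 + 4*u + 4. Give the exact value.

863/2

Set the curves equal: -3*u**3 + 5*u**2 + 49*u + 4 = -u**2 + 4*u + 4, so -3*u**3 + 6*u**2 + 45*u = 0, which factors as -3*u*(u - 5)*(u + 3) = 0. The curves meet at u = -3, 0, 5.
On [-3, 0], y = -u**2 + 4*u + 4 is on top; that piece has area ∫[-3,0] (-(-3*u**3 + 6*u**2 + 45*u)) du = 351/4.
On [0, 5], y = -3*u**3 + 5*u**2 + 49*u + 4 is on top; that piece has area ∫[0,5] (-3*u**3 + 6*u**2 + 45*u) du = 1375/4.
Total enclosed area = 351/4 + 1375/4 = 863/2.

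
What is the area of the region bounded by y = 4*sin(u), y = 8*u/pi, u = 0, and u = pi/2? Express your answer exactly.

On [0, pi/2], (4*sin(u)) - (8*u/pi) = -8*u/pi + 4*sin(u) is ≥ 0 throughout, so the area is a single integral of |-8*u/pi + 4*sin(u)|.
∫[0,pi/2] (-8*u/pi + 4*sin(u)) du = 4 - pi.

4 - pi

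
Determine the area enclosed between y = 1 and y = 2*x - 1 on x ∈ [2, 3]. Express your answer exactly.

3

On [2, 3], (1) - (2*x - 1) = -2*x + 2 is ≤ 0 throughout, so the area is a single integral of |-2*x + 2|.
∫[2,3] (-2*x + 2) dx = -3; the area of that piece is 3.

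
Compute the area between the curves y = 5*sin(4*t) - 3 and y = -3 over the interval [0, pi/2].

The difference (5*sin(4*t) - 3) - (-3) = 5*sin(4*t) changes sign at t = pi/4 inside [0, pi/2], so split the integral there.
∫[0,pi/4] (5*sin(4*t)) dt = 5/2.
∫[pi/4,pi/2] (5*sin(4*t)) dt = -5/2; the area of that piece is 5/2.
Total area = 5/2 + 5/2 = 5.

5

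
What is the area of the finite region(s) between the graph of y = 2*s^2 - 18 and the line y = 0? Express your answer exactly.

The curve meets the s-axis where 2*s^2 - 18 = 0, i.e. 2*(s - 3)*(s + 3) = 0, at s = -3, 3.
On [-3, 3] the curve lies below the axis; ∫[-3,3] (2*s^2 - 18) ds = -72, giving area 72.

72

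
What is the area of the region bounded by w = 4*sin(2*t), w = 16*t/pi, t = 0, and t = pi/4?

On [0, pi/4], (4*sin(2*t)) - (16*t/pi) = -16*t/pi + 4*sin(2*t) is ≥ 0 throughout, so the area is a single integral of |-16*t/pi + 4*sin(2*t)|.
∫[0,pi/4] (-16*t/pi + 4*sin(2*t)) dt = 2 - pi/2.

2 - pi/2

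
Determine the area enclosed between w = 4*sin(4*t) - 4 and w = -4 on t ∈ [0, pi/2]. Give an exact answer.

The difference (4*sin(4*t) - 4) - (-4) = 4*sin(4*t) changes sign at t = pi/4 inside [0, pi/2], so split the integral there.
∫[0,pi/4] (4*sin(4*t)) dt = 2.
∫[pi/4,pi/2] (4*sin(4*t)) dt = -2; the area of that piece is 2.
Total area = 2 + 2 = 4.

4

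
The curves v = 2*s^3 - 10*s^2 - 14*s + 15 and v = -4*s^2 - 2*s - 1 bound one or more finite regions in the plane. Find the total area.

Set the curves equal: 2*s^3 - 10*s^2 - 14*s + 15 = -4*s^2 - 2*s - 1, so 2*s^3 - 6*s^2 - 12*s + 16 = 0, which factors as 2*(s - 4)*(s - 1)*(s + 2) = 0. The curves meet at s = -2, 1, 4.
On [-2, 1], v = 2*s^3 - 10*s^2 - 14*s + 15 is on top; that piece has area ∫[-2,1] (2*s^3 - 6*s^2 - 12*s + 16) ds = 81/2.
On [1, 4], v = -4*s^2 - 2*s - 1 is on top; that piece has area ∫[1,4] (-(2*s^3 - 6*s^2 - 12*s + 16)) ds = 81/2.
Total enclosed area = 81/2 + 81/2 = 81.

81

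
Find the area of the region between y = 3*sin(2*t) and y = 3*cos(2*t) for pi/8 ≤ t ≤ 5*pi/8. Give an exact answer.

On [pi/8, 5*pi/8], (3*sin(2*t)) - (3*cos(2*t)) = 3*sin(2*t) - 3*cos(2*t) is ≥ 0 throughout, so the area is a single integral of |3*sin(2*t) - 3*cos(2*t)|.
∫[pi/8,5*pi/8] (3*sin(2*t) - 3*cos(2*t)) dt = 3*sqrt(2).

3*sqrt(2)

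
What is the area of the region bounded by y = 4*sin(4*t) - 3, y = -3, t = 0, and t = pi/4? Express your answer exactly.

On [0, pi/4], (4*sin(4*t) - 3) - (-3) = 4*sin(4*t) is ≥ 0 throughout, so the area is a single integral of |4*sin(4*t)|.
∫[0,pi/4] (4*sin(4*t)) dt = 2.

2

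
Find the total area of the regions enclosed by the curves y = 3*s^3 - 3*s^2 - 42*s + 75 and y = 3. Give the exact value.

Set the curves equal: 3*s^3 - 3*s^2 - 42*s + 75 = 3, so 3*s^3 - 3*s^2 - 42*s + 72 = 0, which factors as 3*(s - 3)*(s - 2)*(s + 4) = 0. The curves meet at s = -4, 2, 3.
On [-4, 2], y = 3*s^3 - 3*s^2 - 42*s + 75 is on top; that piece has area ∫[-4,2] (3*s^3 - 3*s^2 - 42*s + 72) ds = 432.
On [2, 3], y = 3 is on top; that piece has area ∫[2,3] (-(3*s^3 - 3*s^2 - 42*s + 72)) ds = 13/4.
Total enclosed area = 432 + 13/4 = 1741/4.

1741/4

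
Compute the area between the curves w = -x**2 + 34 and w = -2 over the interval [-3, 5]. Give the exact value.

On [-3, 5], (-x**2 + 34) - (-2) = -x**2 + 36 is ≥ 0 throughout, so the area is a single integral of |-x**2 + 36|.
∫[-3,5] (-x**2 + 36) dx = 712/3.

712/3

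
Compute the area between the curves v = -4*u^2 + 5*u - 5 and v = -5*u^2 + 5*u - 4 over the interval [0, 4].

56/3

The difference (-4*u^2 + 5*u - 5) - (-5*u^2 + 5*u - 4) = u^2 - 1 changes sign at u = 1 inside [0, 4], so split the integral there.
∫[0,1] (u^2 - 1) du = -2/3; the area of that piece is 2/3.
∫[1,4] (u^2 - 1) du = 18.
Total area = 2/3 + 18 = 56/3.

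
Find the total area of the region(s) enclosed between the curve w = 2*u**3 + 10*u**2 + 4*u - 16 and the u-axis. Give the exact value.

The curve meets the u-axis where 2*u**3 + 10*u**2 + 4*u - 16 = 0, i.e. 2*(u - 1)*(u + 2)*(u + 4) = 0, at u = -4, -2, 1.
On [-4, -2] the curve lies above the axis; ∫[-4,-2] (2*u**3 + 10*u**2 + 4*u - 16) du = 32/3, giving area 32/3.
On [-2, 1] the curve lies below the axis; ∫[-2,1] (2*u**3 + 10*u**2 + 4*u - 16) du = -63/2, giving area 63/2.
Total area = 32/3 + 63/2 = 253/6.

253/6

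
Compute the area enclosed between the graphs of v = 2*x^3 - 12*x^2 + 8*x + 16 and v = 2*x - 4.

Set the curves equal: 2*x^3 - 12*x^2 + 8*x + 16 = 2*x - 4, so 2*x^3 - 12*x^2 + 6*x + 20 = 0, which factors as 2*(x - 5)*(x - 2)*(x + 1) = 0. The curves meet at x = -1, 2, 5.
On [-1, 2], v = 2*x^3 - 12*x^2 + 8*x + 16 is on top; that piece has area ∫[-1,2] (2*x^3 - 12*x^2 + 6*x + 20) dx = 81/2.
On [2, 5], v = 2*x - 4 is on top; that piece has area ∫[2,5] (-(2*x^3 - 12*x^2 + 6*x + 20)) dx = 81/2.
Total enclosed area = 81/2 + 81/2 = 81.

81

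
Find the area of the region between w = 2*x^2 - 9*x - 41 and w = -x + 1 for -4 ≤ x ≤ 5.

The difference (2*x^2 - 9*x - 41) - (-x + 1) = 2*x^2 - 8*x - 42 changes sign at x = -3 inside [-4, 5], so split the integral there.
∫[-4,-3] (2*x^2 - 8*x - 42) dx = 32/3.
∫[-3,5] (2*x^2 - 8*x - 42) dx = -896/3; the area of that piece is 896/3.
Total area = 32/3 + 896/3 = 928/3.

928/3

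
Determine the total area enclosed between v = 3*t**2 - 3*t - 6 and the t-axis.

27/2

The curve meets the t-axis where 3*t**2 - 3*t - 6 = 0, i.e. 3*(t - 2)*(t + 1) = 0, at t = -1, 2.
On [-1, 2] the curve lies below the axis; ∫[-1,2] (3*t**2 - 3*t - 6) dt = -27/2, giving area 27/2.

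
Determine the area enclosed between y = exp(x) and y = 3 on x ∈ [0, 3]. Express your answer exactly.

-14 + 6*log(3) + exp(3)

The difference (exp(x)) - (3) = exp(x) - 3 changes sign at x = log(3) inside [0, 3], so split the integral there.
∫[0,log(3)] (exp(x) - 3) dx = 2 - log(27); the area of that piece is -2 + log(27).
∫[log(3),3] (exp(x) - 3) dx = -12 + 3*log(3) + exp(3).
Total area = (-2 + log(27)) + (-12 + 3*log(3) + exp(3)) = -14 + 6*log(3) + exp(3).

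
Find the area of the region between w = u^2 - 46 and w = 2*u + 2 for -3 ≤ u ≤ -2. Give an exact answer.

110/3

On [-3, -2], (u^2 - 46) - (2*u + 2) = u^2 - 2*u - 48 is ≤ 0 throughout, so the area is a single integral of |u^2 - 2*u - 48|.
∫[-3,-2] (u^2 - 2*u - 48) du = -110/3; the area of that piece is 110/3.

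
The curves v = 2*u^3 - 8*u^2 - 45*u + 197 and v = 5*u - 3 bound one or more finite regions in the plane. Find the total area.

4019/3

Set the curves equal: 2*u^3 - 8*u^2 - 45*u + 197 = 5*u - 3, so 2*u^3 - 8*u^2 - 50*u + 200 = 0, which factors as 2*(u - 5)*(u - 4)*(u + 5) = 0. The curves meet at u = -5, 4, 5.
On [-5, 4], v = 2*u^3 - 8*u^2 - 45*u + 197 is on top; that piece has area ∫[-5,4] (2*u^3 - 8*u^2 - 50*u + 200) du = 2673/2.
On [4, 5], v = 5*u - 3 is on top; that piece has area ∫[4,5] (-(2*u^3 - 8*u^2 - 50*u + 200)) du = 19/6.
Total enclosed area = 2673/2 + 19/6 = 4019/3.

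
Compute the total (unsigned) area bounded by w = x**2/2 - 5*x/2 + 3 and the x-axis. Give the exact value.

1/12

The curve meets the x-axis where x**2/2 - 5*x/2 + 3 = 0, i.e. (x - 3)*(x - 2)/2 = 0, at x = 2, 3.
On [2, 3] the curve lies below the axis; ∫[2,3] (x**2/2 - 5*x/2 + 3) dx = -1/12, giving area 1/12.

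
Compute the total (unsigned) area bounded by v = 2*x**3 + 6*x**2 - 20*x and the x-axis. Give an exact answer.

The curve meets the x-axis where 2*x**3 + 6*x**2 - 20*x = 0, i.e. 2*x*(x - 2)*(x + 5) = 0, at x = -5, 0, 2.
On [-5, 0] the curve lies above the axis; ∫[-5,0] (2*x**3 + 6*x**2 - 20*x) dx = 375/2, giving area 375/2.
On [0, 2] the curve lies below the axis; ∫[0,2] (2*x**3 + 6*x**2 - 20*x) dx = -16, giving area 16.
Total area = 375/2 + 16 = 407/2.

407/2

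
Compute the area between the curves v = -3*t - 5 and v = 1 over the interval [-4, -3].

9/2

On [-4, -3], (-3*t - 5) - (1) = -3*t - 6 is ≥ 0 throughout, so the area is a single integral of |-3*t - 6|.
∫[-4,-3] (-3*t - 6) dt = 9/2.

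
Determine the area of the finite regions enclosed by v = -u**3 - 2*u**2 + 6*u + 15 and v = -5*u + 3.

Set the curves equal: -u**3 - 2*u**2 + 6*u + 15 = -5*u + 3, so -u**3 - 2*u**2 + 11*u + 12 = 0, which factors as -(u - 3)*(u + 1)*(u + 4) = 0. The curves meet at u = -4, -1, 3.
On [-4, -1], v = -5*u + 3 is on top; that piece has area ∫[-4,-1] (-(-u**3 - 2*u**2 + 11*u + 12)) du = 99/4.
On [-1, 3], v = -u**3 - 2*u**2 + 6*u + 15 is on top; that piece has area ∫[-1,3] (-u**3 - 2*u**2 + 11*u + 12) du = 160/3.
Total enclosed area = 99/4 + 160/3 = 937/12.

937/12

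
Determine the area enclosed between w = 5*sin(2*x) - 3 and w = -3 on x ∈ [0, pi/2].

5

On [0, pi/2], (5*sin(2*x) - 3) - (-3) = 5*sin(2*x) is ≥ 0 throughout, so the area is a single integral of |5*sin(2*x)|.
∫[0,pi/2] (5*sin(2*x)) dx = 5.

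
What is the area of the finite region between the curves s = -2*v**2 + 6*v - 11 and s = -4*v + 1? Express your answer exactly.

1/3

Both boundary curves give s as a function of v, so integrate with respect to v. Setting them equal: -2*v**2 + 10*v - 12 = 0, i.e. -2*(v - 3)*(v - 2) = 0, so they meet at v = 2, 3.
For v in [2, 3], s = -2*v**2 + 6*v - 11 is on the right; area = ∫[2,3] (-2*v**2 + 10*v - 12) dv = 1/3.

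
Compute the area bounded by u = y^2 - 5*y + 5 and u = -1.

Both boundary curves give u as a function of y, so integrate with respect to y. Setting them equal: y^2 - 5*y + 6 = 0, i.e. (y - 3)*(y - 2) = 0, so they meet at y = 2, 3.
For y in [2, 3], u = y^2 - 5*y + 5 is on the left; area = ∫[2,3] (-(y^2 - 5*y + 6)) dy = 1/6.

1/6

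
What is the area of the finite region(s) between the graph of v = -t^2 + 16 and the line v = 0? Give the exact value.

The curve meets the t-axis where -t^2 + 16 = 0, i.e. -(t - 4)*(t + 4) = 0, at t = -4, 4.
On [-4, 4] the curve lies above the axis; ∫[-4,4] (-t^2 + 16) dt = 256/3, giving area 256/3.

256/3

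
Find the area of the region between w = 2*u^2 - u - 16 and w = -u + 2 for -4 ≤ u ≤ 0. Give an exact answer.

128/3

The difference (2*u^2 - u - 16) - (-u + 2) = 2*u^2 - 18 changes sign at u = -3 inside [-4, 0], so split the integral there.
∫[-4,-3] (2*u^2 - 18) du = 20/3.
∫[-3,0] (2*u^2 - 18) du = -36; the area of that piece is 36.
Total area = 20/3 + 36 = 128/3.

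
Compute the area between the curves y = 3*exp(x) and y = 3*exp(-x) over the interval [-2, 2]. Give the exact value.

The difference (3*exp(x)) - (3*exp(-x)) = 3*exp(x) - 3*exp(-x) changes sign at x = 0 inside [-2, 2], so split the integral there.
∫[-2,0] (3*exp(x) - 3*exp(-x)) dx = -3*exp(2) - 3*exp(-2) + 6; the area of that piece is -6 + 3*exp(-2) + 3*exp(2).
∫[0,2] (3*exp(x) - 3*exp(-x)) dx = -6 + 3*exp(-2) + 3*exp(2).
Total area = (-6 + 3*exp(-2) + 3*exp(2)) + (-6 + 3*exp(-2) + 3*exp(2)) = -12 + 6*exp(-2) + 6*exp(2).

-12 + 6*exp(-2) + 6*exp(2)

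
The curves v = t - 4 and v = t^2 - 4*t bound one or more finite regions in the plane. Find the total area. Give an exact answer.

Set the curves equal: t - 4 = t^2 - 4*t, so -t^2 + 5*t - 4 = 0, which factors as -(t - 4)*(t - 1) = 0. The curves meet at t = 1, 4.
On [1, 4], v = t - 4 is on top; that piece has area ∫[1,4] (-t^2 + 5*t - 4) dt = 9/2.

9/2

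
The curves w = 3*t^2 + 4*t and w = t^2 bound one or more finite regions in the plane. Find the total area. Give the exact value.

Set the curves equal: 3*t^2 + 4*t = t^2, so 2*t^2 + 4*t = 0, which factors as 2*t*(t + 2) = 0. The curves meet at t = -2, 0.
On [-2, 0], w = t^2 is on top; that piece has area ∫[-2,0] (-(2*t^2 + 4*t)) dt = 8/3.

8/3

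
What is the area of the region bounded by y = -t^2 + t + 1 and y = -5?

125/6

Set the curves equal: -t^2 + t + 1 = -5, so -t^2 + t + 6 = 0, which factors as -(t - 3)*(t + 2) = 0. The curves meet at t = -2, 3.
On [-2, 3], y = -t^2 + t + 1 is on top; that piece has area ∫[-2,3] (-t^2 + t + 6) dt = 125/6.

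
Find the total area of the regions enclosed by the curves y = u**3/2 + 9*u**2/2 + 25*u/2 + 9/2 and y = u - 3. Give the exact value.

Set the curves equal: u**3/2 + 9*u**2/2 + 25*u/2 + 9/2 = u - 3, so u**3/2 + 9*u**2/2 + 23*u/2 + 15/2 = 0, which factors as (u + 1)*(u + 3)*(u + 5)/2 = 0. The curves meet at u = -5, -3, -1.
On [-5, -3], y = u**3/2 + 9*u**2/2 + 25*u/2 + 9/2 is on top; that piece has area ∫[-5,-3] (u**3/2 + 9*u**2/2 + 23*u/2 + 15/2) du = 2.
On [-3, -1], y = u - 3 is on top; that piece has area ∫[-3,-1] (-(u**3/2 + 9*u**2/2 + 23*u/2 + 15/2)) du = 2.
Total enclosed area = 2 + 2 = 4.

4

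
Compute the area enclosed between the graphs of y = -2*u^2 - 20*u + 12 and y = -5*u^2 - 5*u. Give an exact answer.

Set the curves equal: -2*u^2 - 20*u + 12 = -5*u^2 - 5*u, so 3*u^2 - 15*u + 12 = 0, which factors as 3*(u - 4)*(u - 1) = 0. The curves meet at u = 1, 4.
On [1, 4], y = -5*u^2 - 5*u is on top; that piece has area ∫[1,4] (-(3*u^2 - 15*u + 12)) du = 27/2.

27/2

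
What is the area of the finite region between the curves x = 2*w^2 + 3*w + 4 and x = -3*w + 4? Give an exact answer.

9

Both boundary curves give x as a function of w, so integrate with respect to w. Setting them equal: 2*w^2 + 6*w = 0, i.e. 2*w*(w + 3) = 0, so they meet at w = -3, 0.
For w in [-3, 0], x = 2*w^2 + 3*w + 4 is on the left; area = ∫[-3,0] (-(2*w^2 + 6*w)) dw = 9.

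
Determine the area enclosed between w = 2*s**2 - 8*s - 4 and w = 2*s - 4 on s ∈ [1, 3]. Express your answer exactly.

68/3

On [1, 3], (2*s**2 - 8*s - 4) - (2*s - 4) = 2*s**2 - 10*s is ≤ 0 throughout, so the area is a single integral of |2*s**2 - 10*s|.
∫[1,3] (2*s**2 - 10*s) ds = -68/3; the area of that piece is 68/3.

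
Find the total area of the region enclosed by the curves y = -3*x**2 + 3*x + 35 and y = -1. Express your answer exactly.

343/2

Set the curves equal: -3*x**2 + 3*x + 35 = -1, so -3*x**2 + 3*x + 36 = 0, which factors as -3*(x - 4)*(x + 3) = 0. The curves meet at x = -3, 4.
On [-3, 4], y = -3*x**2 + 3*x + 35 is on top; that piece has area ∫[-3,4] (-3*x**2 + 3*x + 36) dx = 343/2.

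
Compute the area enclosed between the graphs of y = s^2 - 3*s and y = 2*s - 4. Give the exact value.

Set the curves equal: s^2 - 3*s = 2*s - 4, so s^2 - 5*s + 4 = 0, which factors as (s - 4)*(s - 1) = 0. The curves meet at s = 1, 4.
On [1, 4], y = 2*s - 4 is on top; that piece has area ∫[1,4] (-(s^2 - 5*s + 4)) ds = 9/2.

9/2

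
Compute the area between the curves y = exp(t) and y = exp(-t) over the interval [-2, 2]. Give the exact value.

The difference (exp(t)) - (exp(-t)) = exp(t) - exp(-t) changes sign at t = 0 inside [-2, 2], so split the integral there.
∫[-2,0] (exp(t) - exp(-t)) dt = -exp(2) - exp(-2) + 2; the area of that piece is -2 + exp(-2) + exp(2).
∫[0,2] (exp(t) - exp(-t)) dt = -2 + exp(-2) + exp(2).
Total area = (-2 + exp(-2) + exp(2)) + (-2 + exp(-2) + exp(2)) = -4 + 2*exp(-2) + 2*exp(2).

-4 + 2*exp(-2) + 2*exp(2)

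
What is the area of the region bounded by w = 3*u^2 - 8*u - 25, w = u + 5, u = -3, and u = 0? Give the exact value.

The difference (3*u^2 - 8*u - 25) - (u + 5) = 3*u^2 - 9*u - 30 changes sign at u = -2 inside [-3, 0], so split the integral there.
∫[-3,-2] (3*u^2 - 9*u - 30) du = 23/2.
∫[-2,0] (3*u^2 - 9*u - 30) du = -34; the area of that piece is 34.
Total area = 23/2 + 34 = 91/2.

91/2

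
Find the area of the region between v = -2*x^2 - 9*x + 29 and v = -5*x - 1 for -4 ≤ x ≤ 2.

On [-4, 2], (-2*x^2 - 9*x + 29) - (-5*x - 1) = -2*x^2 - 4*x + 30 is ≥ 0 throughout, so the area is a single integral of |-2*x^2 - 4*x + 30|.
∫[-4,2] (-2*x^2 - 4*x + 30) dx = 156.

156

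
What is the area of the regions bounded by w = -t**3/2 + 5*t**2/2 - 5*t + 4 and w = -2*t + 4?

Set the curves equal: -t**3/2 + 5*t**2/2 - 5*t + 4 = -2*t + 4, so -t**3/2 + 5*t**2/2 - 3*t = 0, which factors as -t*(t - 3)*(t - 2)/2 = 0. The curves meet at t = 0, 2, 3.
On [0, 2], w = -2*t + 4 is on top; that piece has area ∫[0,2] (-(-t**3/2 + 5*t**2/2 - 3*t)) dt = 4/3.
On [2, 3], w = -t**3/2 + 5*t**2/2 - 5*t + 4 is on top; that piece has area ∫[2,3] (-t**3/2 + 5*t**2/2 - 3*t) dt = 5/24.
Total enclosed area = 4/3 + 5/24 = 37/24.

37/24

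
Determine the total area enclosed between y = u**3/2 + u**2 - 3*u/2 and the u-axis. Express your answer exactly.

71/12

The curve meets the u-axis where u**3/2 + u**2 - 3*u/2 = 0, i.e. u*(u - 1)*(u + 3)/2 = 0, at u = -3, 0, 1.
On [-3, 0] the curve lies above the axis; ∫[-3,0] (u**3/2 + u**2 - 3*u/2) du = 45/8, giving area 45/8.
On [0, 1] the curve lies below the axis; ∫[0,1] (u**3/2 + u**2 - 3*u/2) du = -7/24, giving area 7/24.
Total area = 45/8 + 7/24 = 71/12.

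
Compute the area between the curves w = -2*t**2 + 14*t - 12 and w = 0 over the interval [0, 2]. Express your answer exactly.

The difference (-2*t**2 + 14*t - 12) - (0) = -2*t**2 + 14*t - 12 changes sign at t = 1 inside [0, 2], so split the integral there.
∫[0,1] (-2*t**2 + 14*t - 12) dt = -17/3; the area of that piece is 17/3.
∫[1,2] (-2*t**2 + 14*t - 12) dt = 13/3.
Total area = 17/3 + 13/3 = 10.

10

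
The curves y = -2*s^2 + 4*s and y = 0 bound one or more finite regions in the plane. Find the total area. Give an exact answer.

Set the curves equal: -2*s^2 + 4*s = 0, so -2*s^2 + 4*s = 0, which factors as -2*s*(s - 2) = 0. The curves meet at s = 0, 2.
On [0, 2], y = -2*s^2 + 4*s is on top; that piece has area ∫[0,2] (-2*s^2 + 4*s) ds = 8/3.

8/3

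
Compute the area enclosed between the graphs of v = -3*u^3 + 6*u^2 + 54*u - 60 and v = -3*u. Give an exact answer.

Set the curves equal: -3*u^3 + 6*u^2 + 54*u - 60 = -3*u, so -3*u^3 + 6*u^2 + 57*u - 60 = 0, which factors as -3*(u - 5)*(u - 1)*(u + 4) = 0. The curves meet at u = -4, 1, 5.
On [-4, 1], v = -3*u is on top; that piece has area ∫[-4,1] (-(-3*u^3 + 6*u^2 + 57*u - 60)) du = 1625/4.
On [1, 5], v = -3*u^3 + 6*u^2 + 54*u - 60 is on top; that piece has area ∫[1,5] (-3*u^3 + 6*u^2 + 57*u - 60) du = 224.
Total enclosed area = 1625/4 + 224 = 2521/4.

2521/4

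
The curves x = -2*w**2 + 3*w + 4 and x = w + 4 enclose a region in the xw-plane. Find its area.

Both boundary curves give x as a function of w, so integrate with respect to w. Setting them equal: -2*w**2 + 2*w = 0, i.e. -2*w*(w - 1) = 0, so they meet at w = 0, 1.
For w in [0, 1], x = -2*w**2 + 3*w + 4 is on the right; area = ∫[0,1] (-2*w**2 + 2*w) dw = 1/3.

1/3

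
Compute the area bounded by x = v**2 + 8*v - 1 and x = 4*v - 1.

32/3

Both boundary curves give x as a function of v, so integrate with respect to v. Setting them equal: v**2 + 4*v = 0, i.e. v*(v + 4) = 0, so they meet at v = -4, 0.
For v in [-4, 0], x = v**2 + 8*v - 1 is on the left; area = ∫[-4,0] (-(v**2 + 4*v)) dv = 32/3.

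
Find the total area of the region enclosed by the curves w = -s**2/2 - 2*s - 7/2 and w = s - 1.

16/3

Set the curves equal: -s**2/2 - 2*s - 7/2 = s - 1, so -s**2/2 - 3*s - 5/2 = 0, which factors as -(s + 1)*(s + 5)/2 = 0. The curves meet at s = -5, -1.
On [-5, -1], w = -s**2/2 - 2*s - 7/2 is on top; that piece has area ∫[-5,-1] (-s**2/2 - 3*s - 5/2) ds = 16/3.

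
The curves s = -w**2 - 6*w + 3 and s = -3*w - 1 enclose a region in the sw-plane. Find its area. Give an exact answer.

125/6

Both boundary curves give s as a function of w, so integrate with respect to w. Setting them equal: -w**2 - 3*w + 4 = 0, i.e. -(w - 1)*(w + 4) = 0, so they meet at w = -4, 1.
For w in [-4, 1], s = -w**2 - 6*w + 3 is on the right; area = ∫[-4,1] (-w**2 - 3*w + 4) dw = 125/6.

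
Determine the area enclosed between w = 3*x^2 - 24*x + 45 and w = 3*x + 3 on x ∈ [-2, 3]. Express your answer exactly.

381/2

The difference (3*x^2 - 24*x + 45) - (3*x + 3) = 3*x^2 - 27*x + 42 changes sign at x = 2 inside [-2, 3], so split the integral there.
∫[-2,2] (3*x^2 - 27*x + 42) dx = 184.
∫[2,3] (3*x^2 - 27*x + 42) dx = -13/2; the area of that piece is 13/2.
Total area = 184 + 13/2 = 381/2.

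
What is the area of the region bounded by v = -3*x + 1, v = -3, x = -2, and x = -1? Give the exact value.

17/2

On [-2, -1], (-3*x + 1) - (-3) = -3*x + 4 is ≥ 0 throughout, so the area is a single integral of |-3*x + 4|.
∫[-2,-1] (-3*x + 4) dx = 17/2.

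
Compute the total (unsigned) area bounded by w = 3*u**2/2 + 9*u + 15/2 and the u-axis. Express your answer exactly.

16

The curve meets the u-axis where 3*u**2/2 + 9*u + 15/2 = 0, i.e. 3*(u + 1)*(u + 5)/2 = 0, at u = -5, -1.
On [-5, -1] the curve lies below the axis; ∫[-5,-1] (3*u**2/2 + 9*u + 15/2) du = -16, giving area 16.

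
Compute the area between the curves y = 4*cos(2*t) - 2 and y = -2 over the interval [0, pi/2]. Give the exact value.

4

The difference (4*cos(2*t) - 2) - (-2) = 4*cos(2*t) changes sign at t = pi/4 inside [0, pi/2], so split the integral there.
∫[0,pi/4] (4*cos(2*t)) dt = 2.
∫[pi/4,pi/2] (4*cos(2*t)) dt = -2; the area of that piece is 2.
Total area = 2 + 2 = 4.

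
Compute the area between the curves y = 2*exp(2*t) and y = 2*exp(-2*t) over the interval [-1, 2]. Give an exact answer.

-4 + exp(-4) + exp(-2) + exp(2) + exp(4)

The difference (2*exp(2*t)) - (2*exp(-2*t)) = 2*exp(2*t) - 2*exp(-2*t) changes sign at t = 0 inside [-1, 2], so split the integral there.
∫[-1,0] (2*exp(2*t) - 2*exp(-2*t)) dt = -exp(2) - exp(-2) + 2; the area of that piece is -2 + exp(-2) + exp(2).
∫[0,2] (2*exp(2*t) - 2*exp(-2*t)) dt = -2 + exp(-4) + exp(4).
Total area = (-2 + exp(-2) + exp(2)) + (-2 + exp(-4) + exp(4)) = -4 + exp(-4) + exp(-2) + exp(2) + exp(4).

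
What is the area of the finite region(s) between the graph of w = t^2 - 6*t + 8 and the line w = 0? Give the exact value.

4/3

The curve meets the t-axis where t^2 - 6*t + 8 = 0, i.e. (t - 4)*(t - 2) = 0, at t = 2, 4.
On [2, 4] the curve lies below the axis; ∫[2,4] (t^2 - 6*t + 8) dt = -4/3, giving area 4/3.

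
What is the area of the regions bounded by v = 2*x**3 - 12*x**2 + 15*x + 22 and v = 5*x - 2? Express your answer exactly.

131/2

Set the curves equal: 2*x**3 - 12*x**2 + 15*x + 22 = 5*x - 2, so 2*x**3 - 12*x**2 + 10*x + 24 = 0, which factors as 2*(x - 4)*(x - 3)*(x + 1) = 0. The curves meet at x = -1, 3, 4.
On [-1, 3], v = 2*x**3 - 12*x**2 + 15*x + 22 is on top; that piece has area ∫[-1,3] (2*x**3 - 12*x**2 + 10*x + 24) dx = 64.
On [3, 4], v = 5*x - 2 is on top; that piece has area ∫[3,4] (-(2*x**3 - 12*x**2 + 10*x + 24)) dx = 3/2.
Total enclosed area = 64 + 3/2 = 131/2.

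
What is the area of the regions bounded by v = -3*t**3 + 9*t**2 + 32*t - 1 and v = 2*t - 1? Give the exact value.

Set the curves equal: -3*t**3 + 9*t**2 + 32*t - 1 = 2*t - 1, so -3*t**3 + 9*t**2 + 30*t = 0, which factors as -3*t*(t - 5)*(t + 2) = 0. The curves meet at t = -2, 0, 5.
On [-2, 0], v = 2*t - 1 is on top; that piece has area ∫[-2,0] (-(-3*t**3 + 9*t**2 + 30*t)) dt = 24.
On [0, 5], v = -3*t**3 + 9*t**2 + 32*t - 1 is on top; that piece has area ∫[0,5] (-3*t**3 + 9*t**2 + 30*t) dt = 1125/4.
Total enclosed area = 24 + 1125/4 = 1221/4.

1221/4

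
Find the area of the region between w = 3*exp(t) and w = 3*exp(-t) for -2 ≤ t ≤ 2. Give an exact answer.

-12 + 6*exp(-2) + 6*exp(2)

The difference (3*exp(t)) - (3*exp(-t)) = 3*exp(t) - 3*exp(-t) changes sign at t = 0 inside [-2, 2], so split the integral there.
∫[-2,0] (3*exp(t) - 3*exp(-t)) dt = -3*exp(2) - 3*exp(-2) + 6; the area of that piece is -6 + 3*exp(-2) + 3*exp(2).
∫[0,2] (3*exp(t) - 3*exp(-t)) dt = -6 + 3*exp(-2) + 3*exp(2).
Total area = (-6 + 3*exp(-2) + 3*exp(2)) + (-6 + 3*exp(-2) + 3*exp(2)) = -12 + 6*exp(-2) + 6*exp(2).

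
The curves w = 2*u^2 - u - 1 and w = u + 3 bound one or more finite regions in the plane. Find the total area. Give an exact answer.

Set the curves equal: 2*u^2 - u - 1 = u + 3, so 2*u^2 - 2*u - 4 = 0, which factors as 2*(u - 2)*(u + 1) = 0. The curves meet at u = -1, 2.
On [-1, 2], w = u + 3 is on top; that piece has area ∫[-1,2] (-(2*u^2 - 2*u - 4)) du = 9.

9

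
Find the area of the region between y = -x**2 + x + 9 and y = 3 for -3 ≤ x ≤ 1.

The difference (-x**2 + x + 9) - (3) = -x**2 + x + 6 changes sign at x = -2 inside [-3, 1], so split the integral there.
∫[-3,-2] (-x**2 + x + 6) dx = -17/6; the area of that piece is 17/6.
∫[-2,1] (-x**2 + x + 6) dx = 27/2.
Total area = 17/6 + 27/2 = 49/3.

49/3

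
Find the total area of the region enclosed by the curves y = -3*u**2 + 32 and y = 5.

108

Set the curves equal: -3*u**2 + 32 = 5, so -3*u**2 + 27 = 0, which factors as -3*(u - 3)*(u + 3) = 0. The curves meet at u = -3, 3.
On [-3, 3], y = -3*u**2 + 32 is on top; that piece has area ∫[-3,3] (-3*u**2 + 27) du = 108.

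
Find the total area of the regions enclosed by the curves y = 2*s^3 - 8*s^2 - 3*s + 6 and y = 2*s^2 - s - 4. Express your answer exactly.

Set the curves equal: 2*s^3 - 8*s^2 - 3*s + 6 = 2*s^2 - s - 4, so 2*s^3 - 10*s^2 - 2*s + 10 = 0, which factors as 2*(s - 5)*(s - 1)*(s + 1) = 0. The curves meet at s = -1, 1, 5.
On [-1, 1], y = 2*s^3 - 8*s^2 - 3*s + 6 is on top; that piece has area ∫[-1,1] (2*s^3 - 10*s^2 - 2*s + 10) ds = 40/3.
On [1, 5], y = 2*s^2 - s - 4 is on top; that piece has area ∫[1,5] (-(2*s^3 - 10*s^2 - 2*s + 10)) ds = 256/3.
Total enclosed area = 40/3 + 256/3 = 296/3.

296/3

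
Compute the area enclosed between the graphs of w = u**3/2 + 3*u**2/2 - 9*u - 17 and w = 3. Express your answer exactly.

999/8

Set the curves equal: u**3/2 + 3*u**2/2 - 9*u - 17 = 3, so u**3/2 + 3*u**2/2 - 9*u - 20 = 0, which factors as (u - 4)*(u + 2)*(u + 5)/2 = 0. The curves meet at u = -5, -2, 4.
On [-5, -2], w = u**3/2 + 3*u**2/2 - 9*u - 17 is on top; that piece has area ∫[-5,-2] (u**3/2 + 3*u**2/2 - 9*u - 20) du = 135/8.
On [-2, 4], w = 3 is on top; that piece has area ∫[-2,4] (-(u**3/2 + 3*u**2/2 - 9*u - 20)) du = 108.
Total enclosed area = 135/8 + 108 = 999/8.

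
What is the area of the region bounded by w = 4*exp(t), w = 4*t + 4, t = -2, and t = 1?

-6 - 4*exp(-2) + 4*exp(1)

On [-2, 1], (4*exp(t)) - (4*t + 4) = -4*t + 4*exp(t) - 4 is ≥ 0 throughout, so the area is a single integral of |-4*t + 4*exp(t) - 4|.
∫[-2,1] (-4*t + 4*exp(t) - 4) dt = -6 - 4*exp(-2) + 4*exp(1).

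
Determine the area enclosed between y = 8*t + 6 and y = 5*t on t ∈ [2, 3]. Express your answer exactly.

27/2

On [2, 3], (8*t + 6) - (5*t) = 3*t + 6 is ≥ 0 throughout, so the area is a single integral of |3*t + 6|.
∫[2,3] (3*t + 6) dt = 27/2.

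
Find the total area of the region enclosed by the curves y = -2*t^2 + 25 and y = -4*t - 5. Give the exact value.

512/3

Set the curves equal: -2*t^2 + 25 = -4*t - 5, so -2*t^2 + 4*t + 30 = 0, which factors as -2*(t - 5)*(t + 3) = 0. The curves meet at t = -3, 5.
On [-3, 5], y = -2*t^2 + 25 is on top; that piece has area ∫[-3,5] (-2*t^2 + 4*t + 30) dt = 512/3.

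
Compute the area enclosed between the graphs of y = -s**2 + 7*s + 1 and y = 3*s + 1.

32/3

Set the curves equal: -s**2 + 7*s + 1 = 3*s + 1, so -s**2 + 4*s = 0, which factors as -s*(s - 4) = 0. The curves meet at s = 0, 4.
On [0, 4], y = -s**2 + 7*s + 1 is on top; that piece has area ∫[0,4] (-s**2 + 4*s) ds = 32/3.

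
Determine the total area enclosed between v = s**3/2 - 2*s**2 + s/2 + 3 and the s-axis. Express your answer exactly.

71/12

The curve meets the s-axis where s**3/2 - 2*s**2 + s/2 + 3 = 0, i.e. (s - 3)*(s - 2)*(s + 1)/2 = 0, at s = -1, 2, 3.
On [-1, 2] the curve lies above the axis; ∫[-1,2] (s**3/2 - 2*s**2 + s/2 + 3) ds = 45/8, giving area 45/8.
On [2, 3] the curve lies below the axis; ∫[2,3] (s**3/2 - 2*s**2 + s/2 + 3) ds = -7/24, giving area 7/24.
Total area = 45/8 + 7/24 = 71/12.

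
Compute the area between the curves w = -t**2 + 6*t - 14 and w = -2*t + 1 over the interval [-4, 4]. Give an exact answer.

164

The difference (-t**2 + 6*t - 14) - (-2*t + 1) = -t**2 + 8*t - 15 changes sign at t = 3 inside [-4, 4], so split the integral there.
∫[-4,3] (-t**2 + 8*t - 15) dt = -490/3; the area of that piece is 490/3.
∫[3,4] (-t**2 + 8*t - 15) dt = 2/3.
Total area = 490/3 + 2/3 = 164.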